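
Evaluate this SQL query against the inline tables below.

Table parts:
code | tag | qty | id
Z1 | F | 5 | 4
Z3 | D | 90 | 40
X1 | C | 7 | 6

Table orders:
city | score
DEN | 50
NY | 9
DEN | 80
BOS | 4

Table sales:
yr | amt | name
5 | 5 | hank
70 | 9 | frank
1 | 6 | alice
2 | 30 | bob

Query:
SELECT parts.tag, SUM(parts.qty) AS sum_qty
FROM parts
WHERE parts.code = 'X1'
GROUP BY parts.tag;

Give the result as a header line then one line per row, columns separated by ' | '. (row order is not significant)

After WHERE (1 rows):
parts.code | parts.tag | parts.qty | parts.id
X1 | C | 7 | 6
After GROUP BY (1 rows):
parts.tag | sum_qty
C | 7

== RESULT ==
parts.tag | sum_qty
C | 7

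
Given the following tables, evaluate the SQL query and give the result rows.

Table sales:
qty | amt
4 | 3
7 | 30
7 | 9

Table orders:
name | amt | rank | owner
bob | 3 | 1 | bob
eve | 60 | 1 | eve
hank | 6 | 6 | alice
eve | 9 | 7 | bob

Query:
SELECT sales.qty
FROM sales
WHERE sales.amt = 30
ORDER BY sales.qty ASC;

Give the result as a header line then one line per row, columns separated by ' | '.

After WHERE (1 rows):
sales.qty | sales.amt
7 | 30
After SELECT (1 rows):
sales.qty
7
After ORDER BY (1 rows):
sales.qty
7

== RESULT ==
sales.qty
7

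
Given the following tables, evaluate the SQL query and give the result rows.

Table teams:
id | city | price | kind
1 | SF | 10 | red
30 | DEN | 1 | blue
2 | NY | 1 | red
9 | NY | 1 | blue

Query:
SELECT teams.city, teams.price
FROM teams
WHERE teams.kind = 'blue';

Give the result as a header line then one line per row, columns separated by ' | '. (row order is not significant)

After WHERE (2 rows):
teams.id | teams.city | teams.price | teams.kind
30 | DEN | 1 | blue
9 | NY | 1 | blue
After SELECT (2 rows):
teams.city | teams.price
DEN | 1
NY | 1

== RESULT ==
teams.city | teams.price
DEN | 1
NY | 1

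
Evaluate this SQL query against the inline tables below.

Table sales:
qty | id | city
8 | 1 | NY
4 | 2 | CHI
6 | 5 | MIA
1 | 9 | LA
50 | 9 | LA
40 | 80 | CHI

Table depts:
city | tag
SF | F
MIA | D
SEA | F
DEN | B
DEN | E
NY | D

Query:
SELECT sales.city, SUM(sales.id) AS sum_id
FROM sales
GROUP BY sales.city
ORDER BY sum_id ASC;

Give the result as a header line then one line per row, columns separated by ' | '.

After GROUP BY (4 rows):
sales.city | sum_id
NY | 1
CHI | 82
MIA | 5
LA | 18
After ORDER BY (4 rows):
sales.city | sum_id
NY | 1
MIA | 5
LA | 18
CHI | 82

== RESULT ==
sales.city | sum_id
NY | 1
MIA | 5
LA | 18
CHI | 82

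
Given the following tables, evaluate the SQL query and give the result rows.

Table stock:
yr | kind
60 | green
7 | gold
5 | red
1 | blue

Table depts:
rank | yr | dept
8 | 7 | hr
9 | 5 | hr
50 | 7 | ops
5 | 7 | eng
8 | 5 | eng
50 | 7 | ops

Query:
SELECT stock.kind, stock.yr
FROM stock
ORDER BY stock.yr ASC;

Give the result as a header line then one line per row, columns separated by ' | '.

== RESULT ==
stock.kind | stock.yr
blue | 1
red | 5
gold | 7
green | 60

Derivation:
After SELECT (4 rows):
stock.kind | stock.yr
green | 60
gold | 7
red | 5
blue | 1
After ORDER BY (4 rows):
stock.kind | stock.yr
blue | 1
red | 5
gold | 7
green | 60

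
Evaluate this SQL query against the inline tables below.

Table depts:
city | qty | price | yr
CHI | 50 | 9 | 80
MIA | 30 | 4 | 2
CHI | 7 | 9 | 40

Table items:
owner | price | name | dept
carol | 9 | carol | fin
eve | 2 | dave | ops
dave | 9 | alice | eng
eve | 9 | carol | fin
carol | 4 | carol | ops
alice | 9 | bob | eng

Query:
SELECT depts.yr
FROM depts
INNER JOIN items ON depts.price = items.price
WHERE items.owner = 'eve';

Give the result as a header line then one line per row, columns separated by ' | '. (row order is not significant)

After JOIN items (9 rows):
depts.city | depts.qty | depts.price | depts.yr | items.owner | items.price | items.name | items.dept
CHI | 50 | 9 | 80 | carol | 9 | carol | fin
CHI | 50 | 9 | 80 | dave | 9 | alice | eng
CHI | 50 | 9 | 80 | eve | 9 | carol | fin
CHI | 50 | 9 | 80 | alice | 9 | bob | eng
MIA | 30 | 4 | 2 | carol | 4 | carol | ops
CHI | 7 | 9 | 40 | carol | 9 | carol | fin
CHI | 7 | 9 | 40 | dave | 9 | alice | eng
CHI | 7 | 9 | 40 | eve | 9 | carol | fin
CHI | 7 | 9 | 40 | alice | 9 | bob | eng
After WHERE (2 rows):
depts.city | depts.qty | depts.price | depts.yr | items.owner | items.price | items.name | items.dept
CHI | 50 | 9 | 80 | eve | 9 | carol | fin
CHI | 7 | 9 | 40 | eve | 9 | carol | fin
After SELECT (2 rows):
depts.yr
80
40

== RESULT ==
depts.yr
80
40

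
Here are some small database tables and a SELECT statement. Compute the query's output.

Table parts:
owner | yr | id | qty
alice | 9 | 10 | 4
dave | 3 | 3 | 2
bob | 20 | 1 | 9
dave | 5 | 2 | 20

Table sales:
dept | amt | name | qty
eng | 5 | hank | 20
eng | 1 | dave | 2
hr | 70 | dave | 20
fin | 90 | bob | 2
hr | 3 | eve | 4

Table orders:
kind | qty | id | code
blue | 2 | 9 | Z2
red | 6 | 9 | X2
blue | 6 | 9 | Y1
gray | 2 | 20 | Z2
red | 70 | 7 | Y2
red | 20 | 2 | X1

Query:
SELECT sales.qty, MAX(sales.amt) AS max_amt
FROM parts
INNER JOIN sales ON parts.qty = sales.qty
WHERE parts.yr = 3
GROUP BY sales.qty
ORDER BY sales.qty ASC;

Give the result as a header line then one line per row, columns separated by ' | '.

== RESULT ==
sales.qty | max_amt
2 | 90

Derivation:
After JOIN sales (5 rows):
parts.owner | parts.yr | parts.id | parts.qty | sales.dept | sales.amt | sales.name | sales.qty
alice | 9 | 10 | 4 | hr | 3 | eve | 4
dave | 3 | 3 | 2 | eng | 1 | dave | 2
dave | 3 | 3 | 2 | fin | 90 | bob | 2
dave | 5 | 2 | 20 | eng | 5 | hank | 20
dave | 5 | 2 | 20 | hr | 70 | dave | 20
After WHERE (2 rows):
parts.owner | parts.yr | parts.id | parts.qty | sales.dept | sales.amt | sales.name | sales.qty
dave | 3 | 3 | 2 | eng | 1 | dave | 2
dave | 3 | 3 | 2 | fin | 90 | bob | 2
After GROUP BY (1 rows):
sales.qty | max_amt
2 | 90
After ORDER BY (1 rows):
sales.qty | max_amt
2 | 90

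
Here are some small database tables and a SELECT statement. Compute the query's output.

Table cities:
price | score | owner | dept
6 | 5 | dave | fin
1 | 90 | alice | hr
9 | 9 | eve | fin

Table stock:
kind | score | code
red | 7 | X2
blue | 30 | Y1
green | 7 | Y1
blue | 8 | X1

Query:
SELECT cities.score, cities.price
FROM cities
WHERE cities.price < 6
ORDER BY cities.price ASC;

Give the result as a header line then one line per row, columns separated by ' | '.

== RESULT ==
cities.score | cities.price
90 | 1

Derivation:
After WHERE (1 rows):
cities.price | cities.score | cities.owner | cities.dept
1 | 90 | alice | hr
After SELECT (1 rows):
cities.score | cities.price
90 | 1
After ORDER BY (1 rows):
cities.score | cities.price
90 | 1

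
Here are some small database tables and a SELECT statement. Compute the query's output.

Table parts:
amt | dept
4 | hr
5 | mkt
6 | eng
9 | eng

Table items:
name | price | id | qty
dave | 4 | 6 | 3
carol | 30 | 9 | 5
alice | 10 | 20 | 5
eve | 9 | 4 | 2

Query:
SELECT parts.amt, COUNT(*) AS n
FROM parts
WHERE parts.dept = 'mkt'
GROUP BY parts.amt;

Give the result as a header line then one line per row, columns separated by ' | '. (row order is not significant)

== RESULT ==
parts.amt | n
5 | 1

Derivation:
After WHERE (1 rows):
parts.amt | parts.dept
5 | mkt
After GROUP BY (1 rows):
parts.amt | n
5 | 1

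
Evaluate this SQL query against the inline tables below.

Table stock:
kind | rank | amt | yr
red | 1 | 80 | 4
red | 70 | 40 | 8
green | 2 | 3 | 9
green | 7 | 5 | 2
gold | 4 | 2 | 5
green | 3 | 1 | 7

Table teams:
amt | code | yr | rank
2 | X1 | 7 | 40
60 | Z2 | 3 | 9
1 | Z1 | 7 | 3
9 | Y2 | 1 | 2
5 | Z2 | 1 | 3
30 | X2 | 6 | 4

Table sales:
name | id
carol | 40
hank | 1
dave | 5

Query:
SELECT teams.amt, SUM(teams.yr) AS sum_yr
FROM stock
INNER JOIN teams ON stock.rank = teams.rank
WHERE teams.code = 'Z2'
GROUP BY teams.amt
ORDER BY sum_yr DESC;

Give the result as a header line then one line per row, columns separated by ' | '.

== RESULT ==
teams.amt | sum_yr
5 | 1

Derivation:
After JOIN teams (4 rows):
stock.kind | stock.rank | stock.amt | stock.yr | teams.amt | teams.code | teams.yr | teams.rank
green | 2 | 3 | 9 | 9 | Y2 | 1 | 2
gold | 4 | 2 | 5 | 30 | X2 | 6 | 4
green | 3 | 1 | 7 | 1 | Z1 | 7 | 3
green | 3 | 1 | 7 | 5 | Z2 | 1 | 3
After WHERE (1 rows):
stock.kind | stock.rank | stock.amt | stock.yr | teams.amt | teams.code | teams.yr | teams.rank
green | 3 | 1 | 7 | 5 | Z2 | 1 | 3
After GROUP BY (1 rows):
teams.amt | sum_yr
5 | 1
After ORDER BY (1 rows):
teams.amt | sum_yr
5 | 1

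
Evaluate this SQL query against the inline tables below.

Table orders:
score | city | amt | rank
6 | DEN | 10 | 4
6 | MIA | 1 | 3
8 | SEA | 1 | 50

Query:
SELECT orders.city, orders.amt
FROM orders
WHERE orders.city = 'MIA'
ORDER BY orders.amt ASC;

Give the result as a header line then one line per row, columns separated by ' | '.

== RESULT ==
orders.city | orders.amt
MIA | 1

Derivation:
After WHERE (1 rows):
orders.score | orders.city | orders.amt | orders.rank
6 | MIA | 1 | 3
After SELECT (1 rows):
orders.city | orders.amt
MIA | 1
After ORDER BY (1 rows):
orders.city | orders.amt
MIA | 1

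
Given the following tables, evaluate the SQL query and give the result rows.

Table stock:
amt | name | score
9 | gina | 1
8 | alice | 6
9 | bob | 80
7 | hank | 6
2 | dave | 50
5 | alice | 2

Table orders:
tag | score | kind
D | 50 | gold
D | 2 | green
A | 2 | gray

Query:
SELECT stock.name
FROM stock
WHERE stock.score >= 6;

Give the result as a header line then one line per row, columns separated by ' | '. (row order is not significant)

== RESULT ==
stock.name
alice
bob
hank
dave

Derivation:
After WHERE (4 rows):
stock.amt | stock.name | stock.score
8 | alice | 6
9 | bob | 80
7 | hank | 6
2 | dave | 50
After SELECT (4 rows):
stock.name
alice
bob
hank
dave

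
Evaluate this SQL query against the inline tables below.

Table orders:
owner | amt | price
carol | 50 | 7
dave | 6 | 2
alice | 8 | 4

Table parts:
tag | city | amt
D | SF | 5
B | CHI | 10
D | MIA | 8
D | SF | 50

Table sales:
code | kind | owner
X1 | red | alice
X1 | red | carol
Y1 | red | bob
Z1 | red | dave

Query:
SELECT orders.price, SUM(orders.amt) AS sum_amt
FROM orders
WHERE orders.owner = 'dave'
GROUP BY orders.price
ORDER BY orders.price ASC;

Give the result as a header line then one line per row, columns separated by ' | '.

== RESULT ==
orders.price | sum_amt
2 | 6

Derivation:
After WHERE (1 rows):
orders.owner | orders.amt | orders.price
dave | 6 | 2
After GROUP BY (1 rows):
orders.price | sum_amt
2 | 6
After ORDER BY (1 rows):
orders.price | sum_amt
2 | 6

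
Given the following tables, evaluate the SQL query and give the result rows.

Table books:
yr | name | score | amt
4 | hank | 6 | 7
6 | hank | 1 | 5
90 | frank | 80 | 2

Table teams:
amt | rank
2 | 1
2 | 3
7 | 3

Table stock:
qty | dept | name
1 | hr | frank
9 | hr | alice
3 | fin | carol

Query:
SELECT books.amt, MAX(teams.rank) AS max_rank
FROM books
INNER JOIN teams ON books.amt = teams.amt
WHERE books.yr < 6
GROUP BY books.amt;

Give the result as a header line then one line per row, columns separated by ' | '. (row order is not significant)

After JOIN teams (3 rows):
books.yr | books.name | books.score | books.amt | teams.amt | teams.rank
4 | hank | 6 | 7 | 7 | 3
90 | frank | 80 | 2 | 2 | 1
90 | frank | 80 | 2 | 2 | 3
After WHERE (1 rows):
books.yr | books.name | books.score | books.amt | teams.amt | teams.rank
4 | hank | 6 | 7 | 7 | 3
After GROUP BY (1 rows):
books.amt | max_rank
7 | 3

== RESULT ==
books.amt | max_rank
7 | 3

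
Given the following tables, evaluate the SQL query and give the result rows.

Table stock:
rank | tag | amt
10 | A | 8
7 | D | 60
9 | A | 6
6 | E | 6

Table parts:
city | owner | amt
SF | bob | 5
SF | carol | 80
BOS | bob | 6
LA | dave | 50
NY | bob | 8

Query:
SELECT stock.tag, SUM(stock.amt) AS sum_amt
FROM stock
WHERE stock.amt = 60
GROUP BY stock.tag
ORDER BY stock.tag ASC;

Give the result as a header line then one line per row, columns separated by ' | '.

After WHERE (1 rows):
stock.rank | stock.tag | stock.amt
7 | D | 60
After GROUP BY (1 rows):
stock.tag | sum_amt
D | 60
After ORDER BY (1 rows):
stock.tag | sum_amt
D | 60

== RESULT ==
stock.tag | sum_amt
D | 60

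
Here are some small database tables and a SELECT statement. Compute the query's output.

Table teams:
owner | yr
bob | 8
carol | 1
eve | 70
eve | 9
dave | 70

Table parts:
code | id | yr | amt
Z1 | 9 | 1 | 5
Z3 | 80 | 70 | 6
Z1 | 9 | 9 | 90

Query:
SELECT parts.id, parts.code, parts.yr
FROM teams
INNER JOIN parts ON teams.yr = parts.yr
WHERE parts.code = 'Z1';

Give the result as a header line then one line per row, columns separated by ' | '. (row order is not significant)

== RESULT ==
parts.id | parts.code | parts.yr
9 | Z1 | 1
9 | Z1 | 9

Derivation:
After JOIN parts (4 rows):
teams.owner | teams.yr | parts.code | parts.id | parts.yr | parts.amt
carol | 1 | Z1 | 9 | 1 | 5
eve | 70 | Z3 | 80 | 70 | 6
eve | 9 | Z1 | 9 | 9 | 90
dave | 70 | Z3 | 80 | 70 | 6
After WHERE (2 rows):
teams.owner | teams.yr | parts.code | parts.id | parts.yr | parts.amt
carol | 1 | Z1 | 9 | 1 | 5
eve | 9 | Z1 | 9 | 9 | 90
After SELECT (2 rows):
parts.id | parts.code | parts.yr
9 | Z1 | 1
9 | Z1 | 9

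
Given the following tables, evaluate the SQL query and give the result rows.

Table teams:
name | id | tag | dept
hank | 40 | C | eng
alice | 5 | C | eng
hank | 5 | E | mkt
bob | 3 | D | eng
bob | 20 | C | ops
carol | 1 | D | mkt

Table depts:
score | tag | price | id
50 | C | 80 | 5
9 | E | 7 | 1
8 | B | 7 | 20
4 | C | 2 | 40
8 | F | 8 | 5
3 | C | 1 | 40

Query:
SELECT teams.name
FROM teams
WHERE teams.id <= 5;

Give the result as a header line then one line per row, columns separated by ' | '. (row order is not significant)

After WHERE (4 rows):
teams.name | teams.id | teams.tag | teams.dept
alice | 5 | C | eng
hank | 5 | E | mkt
bob | 3 | D | eng
carol | 1 | D | mkt
After SELECT (4 rows):
teams.name
alice
hank
bob
carol

== RESULT ==
teams.name
alice
hank
bob
carol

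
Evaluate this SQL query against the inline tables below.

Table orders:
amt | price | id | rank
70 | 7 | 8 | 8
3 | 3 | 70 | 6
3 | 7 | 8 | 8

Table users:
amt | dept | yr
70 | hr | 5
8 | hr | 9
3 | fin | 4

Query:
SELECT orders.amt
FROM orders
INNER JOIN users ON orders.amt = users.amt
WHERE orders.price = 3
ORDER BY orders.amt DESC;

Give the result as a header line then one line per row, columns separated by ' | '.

== RESULT ==
orders.amt
3

Derivation:
After JOIN users (3 rows):
orders.amt | orders.price | orders.id | orders.rank | users.amt | users.dept | users.yr
70 | 7 | 8 | 8 | 70 | hr | 5
3 | 3 | 70 | 6 | 3 | fin | 4
3 | 7 | 8 | 8 | 3 | fin | 4
After WHERE (1 rows):
orders.amt | orders.price | orders.id | orders.rank | users.amt | users.dept | users.yr
3 | 3 | 70 | 6 | 3 | fin | 4
After SELECT (1 rows):
orders.amt
3
After ORDER BY (1 rows):
orders.amt
3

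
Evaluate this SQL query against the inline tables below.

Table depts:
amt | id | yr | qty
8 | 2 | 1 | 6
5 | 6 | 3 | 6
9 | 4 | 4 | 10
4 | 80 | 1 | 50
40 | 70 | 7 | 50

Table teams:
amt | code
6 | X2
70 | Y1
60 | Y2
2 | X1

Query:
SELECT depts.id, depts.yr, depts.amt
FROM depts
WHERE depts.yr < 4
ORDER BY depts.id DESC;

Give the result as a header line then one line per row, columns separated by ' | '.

After WHERE (3 rows):
depts.amt | depts.id | depts.yr | depts.qty
8 | 2 | 1 | 6
5 | 6 | 3 | 6
4 | 80 | 1 | 50
After SELECT (3 rows):
depts.id | depts.yr | depts.amt
2 | 1 | 8
6 | 3 | 5
80 | 1 | 4
After ORDER BY (3 rows):
depts.id | depts.yr | depts.amt
80 | 1 | 4
6 | 3 | 5
2 | 1 | 8

== RESULT ==
depts.id | depts.yr | depts.amt
80 | 1 | 4
6 | 3 | 5
2 | 1 | 8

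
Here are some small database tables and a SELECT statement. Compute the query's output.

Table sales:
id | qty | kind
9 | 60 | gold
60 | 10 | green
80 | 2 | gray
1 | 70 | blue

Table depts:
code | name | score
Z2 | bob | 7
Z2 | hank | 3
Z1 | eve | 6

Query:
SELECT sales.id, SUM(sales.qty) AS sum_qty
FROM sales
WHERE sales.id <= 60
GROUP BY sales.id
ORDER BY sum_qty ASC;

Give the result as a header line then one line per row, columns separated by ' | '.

== RESULT ==
sales.id | sum_qty
60 | 10
9 | 60
1 | 70

Derivation:
After WHERE (3 rows):
sales.id | sales.qty | sales.kind
9 | 60 | gold
60 | 10 | green
1 | 70 | blue
After GROUP BY (3 rows):
sales.id | sum_qty
9 | 60
60 | 10
1 | 70
After ORDER BY (3 rows):
sales.id | sum_qty
60 | 10
9 | 60
1 | 70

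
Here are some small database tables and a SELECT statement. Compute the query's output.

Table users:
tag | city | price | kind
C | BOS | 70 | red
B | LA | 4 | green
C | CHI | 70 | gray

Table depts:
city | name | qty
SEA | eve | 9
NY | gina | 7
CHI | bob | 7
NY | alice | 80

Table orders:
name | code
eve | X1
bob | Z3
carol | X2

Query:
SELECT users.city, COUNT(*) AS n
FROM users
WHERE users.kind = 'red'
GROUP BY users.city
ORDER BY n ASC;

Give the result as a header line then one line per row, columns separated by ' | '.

After WHERE (1 rows):
users.tag | users.city | users.price | users.kind
C | BOS | 70 | red
After GROUP BY (1 rows):
users.city | n
BOS | 1
After ORDER BY (1 rows):
users.city | n
BOS | 1

== RESULT ==
users.city | n
BOS | 1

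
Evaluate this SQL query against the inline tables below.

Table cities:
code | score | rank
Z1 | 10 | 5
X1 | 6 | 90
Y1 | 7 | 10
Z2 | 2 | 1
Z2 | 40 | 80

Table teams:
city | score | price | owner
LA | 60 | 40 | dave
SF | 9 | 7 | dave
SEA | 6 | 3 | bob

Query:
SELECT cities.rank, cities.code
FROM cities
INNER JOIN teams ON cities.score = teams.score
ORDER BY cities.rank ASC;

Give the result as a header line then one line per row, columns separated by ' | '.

== RESULT ==
cities.rank | cities.code
90 | X1

Derivation:
After JOIN teams (1 rows):
cities.code | cities.score | cities.rank | teams.city | teams.score | teams.price | teams.owner
X1 | 6 | 90 | SEA | 6 | 3 | bob
After SELECT (1 rows):
cities.rank | cities.code
90 | X1
After ORDER BY (1 rows):
cities.rank | cities.code
90 | X1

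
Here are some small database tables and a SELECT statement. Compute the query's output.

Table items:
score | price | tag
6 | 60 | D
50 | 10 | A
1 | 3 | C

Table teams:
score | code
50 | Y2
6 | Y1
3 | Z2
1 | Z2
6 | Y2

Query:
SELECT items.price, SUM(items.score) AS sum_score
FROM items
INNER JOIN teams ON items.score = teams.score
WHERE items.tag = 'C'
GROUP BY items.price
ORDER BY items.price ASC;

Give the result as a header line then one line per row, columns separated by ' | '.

After JOIN teams (4 rows):
items.score | items.price | items.tag | teams.score | teams.code
6 | 60 | D | 6 | Y1
6 | 60 | D | 6 | Y2
50 | 10 | A | 50 | Y2
1 | 3 | C | 1 | Z2
After WHERE (1 rows):
items.score | items.price | items.tag | teams.score | teams.code
1 | 3 | C | 1 | Z2
After GROUP BY (1 rows):
items.price | sum_score
3 | 1
After ORDER BY (1 rows):
items.price | sum_score
3 | 1

== RESULT ==
items.price | sum_score
3 | 1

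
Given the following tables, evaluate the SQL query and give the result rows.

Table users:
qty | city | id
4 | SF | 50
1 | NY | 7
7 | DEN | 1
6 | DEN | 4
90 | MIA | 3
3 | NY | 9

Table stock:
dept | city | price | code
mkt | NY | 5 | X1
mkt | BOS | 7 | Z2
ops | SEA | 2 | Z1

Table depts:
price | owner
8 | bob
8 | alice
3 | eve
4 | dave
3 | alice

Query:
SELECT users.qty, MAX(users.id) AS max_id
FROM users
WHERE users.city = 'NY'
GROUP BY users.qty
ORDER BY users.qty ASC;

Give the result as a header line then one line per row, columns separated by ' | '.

== RESULT ==
users.qty | max_id
1 | 7
3 | 9

Derivation:
After WHERE (2 rows):
users.qty | users.city | users.id
1 | NY | 7
3 | NY | 9
After GROUP BY (2 rows):
users.qty | max_id
1 | 7
3 | 9
After ORDER BY (2 rows):
users.qty | max_id
1 | 7
3 | 9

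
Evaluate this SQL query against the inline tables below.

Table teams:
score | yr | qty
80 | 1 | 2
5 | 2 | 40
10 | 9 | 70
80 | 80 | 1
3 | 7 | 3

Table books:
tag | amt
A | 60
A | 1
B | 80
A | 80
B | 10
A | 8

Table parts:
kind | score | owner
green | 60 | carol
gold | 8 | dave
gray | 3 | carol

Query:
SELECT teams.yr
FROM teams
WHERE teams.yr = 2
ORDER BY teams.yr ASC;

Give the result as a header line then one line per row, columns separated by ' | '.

== RESULT ==
teams.yr
2

Derivation:
After WHERE (1 rows):
teams.score | teams.yr | teams.qty
5 | 2 | 40
After SELECT (1 rows):
teams.yr
2
After ORDER BY (1 rows):
teams.yr
2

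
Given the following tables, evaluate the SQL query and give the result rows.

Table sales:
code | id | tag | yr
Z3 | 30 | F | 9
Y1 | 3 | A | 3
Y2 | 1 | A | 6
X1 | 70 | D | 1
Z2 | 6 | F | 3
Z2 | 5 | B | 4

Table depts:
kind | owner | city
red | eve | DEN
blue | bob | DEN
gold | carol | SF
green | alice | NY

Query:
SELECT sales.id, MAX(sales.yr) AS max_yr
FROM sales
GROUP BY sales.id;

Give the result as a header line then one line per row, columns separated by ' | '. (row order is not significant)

== RESULT ==
sales.id | max_yr
30 | 9
3 | 3
1 | 6
70 | 1
6 | 3
5 | 4

Derivation:
After GROUP BY (6 rows):
sales.id | max_yr
30 | 9
3 | 3
1 | 6
70 | 1
6 | 3
5 | 4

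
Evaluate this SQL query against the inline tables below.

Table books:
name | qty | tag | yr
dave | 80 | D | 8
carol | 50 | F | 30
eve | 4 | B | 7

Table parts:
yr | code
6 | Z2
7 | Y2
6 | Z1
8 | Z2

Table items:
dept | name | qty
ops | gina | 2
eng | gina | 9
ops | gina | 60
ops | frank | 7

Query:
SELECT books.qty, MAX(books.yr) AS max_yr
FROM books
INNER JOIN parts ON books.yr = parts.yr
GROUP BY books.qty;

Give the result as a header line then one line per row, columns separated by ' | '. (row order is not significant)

After JOIN parts (2 rows):
books.name | books.qty | books.tag | books.yr | parts.yr | parts.code
dave | 80 | D | 8 | 8 | Z2
eve | 4 | B | 7 | 7 | Y2
After GROUP BY (2 rows):
books.qty | max_yr
80 | 8
4 | 7

== RESULT ==
books.qty | max_yr
80 | 8
4 | 7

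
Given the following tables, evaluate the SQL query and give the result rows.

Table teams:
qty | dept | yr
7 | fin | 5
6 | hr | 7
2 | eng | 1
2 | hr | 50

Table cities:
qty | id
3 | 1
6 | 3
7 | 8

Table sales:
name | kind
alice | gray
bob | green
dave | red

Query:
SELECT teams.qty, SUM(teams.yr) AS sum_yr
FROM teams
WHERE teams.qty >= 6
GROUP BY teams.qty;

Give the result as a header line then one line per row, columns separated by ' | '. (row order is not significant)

After WHERE (2 rows):
teams.qty | teams.dept | teams.yr
7 | fin | 5
6 | hr | 7
After GROUP BY (2 rows):
teams.qty | sum_yr
7 | 5
6 | 7

== RESULT ==
teams.qty | sum_yr
7 | 5
6 | 7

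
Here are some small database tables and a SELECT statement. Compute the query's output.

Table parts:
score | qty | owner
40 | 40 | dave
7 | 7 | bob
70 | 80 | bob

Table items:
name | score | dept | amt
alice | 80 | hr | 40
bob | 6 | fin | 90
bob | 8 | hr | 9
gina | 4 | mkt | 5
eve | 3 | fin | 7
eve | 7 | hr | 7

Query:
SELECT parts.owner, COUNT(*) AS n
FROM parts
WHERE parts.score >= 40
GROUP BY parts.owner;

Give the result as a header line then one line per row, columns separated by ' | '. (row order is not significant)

== RESULT ==
parts.owner | n
dave | 1
bob | 1

Derivation:
After WHERE (2 rows):
parts.score | parts.qty | parts.owner
40 | 40 | dave
70 | 80 | bob
After GROUP BY (2 rows):
parts.owner | n
dave | 1
bob | 1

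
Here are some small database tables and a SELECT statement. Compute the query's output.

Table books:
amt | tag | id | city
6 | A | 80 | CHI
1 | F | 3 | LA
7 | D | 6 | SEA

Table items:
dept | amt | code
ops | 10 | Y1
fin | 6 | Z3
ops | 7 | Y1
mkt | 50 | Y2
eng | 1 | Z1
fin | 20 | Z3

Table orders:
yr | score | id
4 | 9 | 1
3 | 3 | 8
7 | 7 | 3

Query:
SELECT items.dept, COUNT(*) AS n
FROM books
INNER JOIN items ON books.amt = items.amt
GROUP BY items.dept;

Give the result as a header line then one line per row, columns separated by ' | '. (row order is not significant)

After JOIN items (3 rows):
books.amt | books.tag | books.id | books.city | items.dept | items.amt | items.code
6 | A | 80 | CHI | fin | 6 | Z3
1 | F | 3 | LA | eng | 1 | Z1
7 | D | 6 | SEA | ops | 7 | Y1
After GROUP BY (3 rows):
items.dept | n
fin | 1
eng | 1
ops | 1

== RESULT ==
items.dept | n
fin | 1
eng | 1
ops | 1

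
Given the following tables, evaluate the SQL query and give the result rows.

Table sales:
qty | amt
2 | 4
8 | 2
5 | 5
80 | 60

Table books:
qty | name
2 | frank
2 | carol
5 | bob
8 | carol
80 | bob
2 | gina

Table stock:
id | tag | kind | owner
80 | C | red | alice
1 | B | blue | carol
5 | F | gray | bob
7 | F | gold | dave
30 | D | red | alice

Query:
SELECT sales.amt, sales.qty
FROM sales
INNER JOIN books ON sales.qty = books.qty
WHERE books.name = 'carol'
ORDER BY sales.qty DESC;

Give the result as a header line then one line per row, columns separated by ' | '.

== RESULT ==
sales.amt | sales.qty
2 | 8
4 | 2

Derivation:
After JOIN books (6 rows):
sales.qty | sales.amt | books.qty | books.name
2 | 4 | 2 | frank
2 | 4 | 2 | carol
2 | 4 | 2 | gina
8 | 2 | 8 | carol
5 | 5 | 5 | bob
80 | 60 | 80 | bob
After WHERE (2 rows):
sales.qty | sales.amt | books.qty | books.name
2 | 4 | 2 | carol
8 | 2 | 8 | carol
After SELECT (2 rows):
sales.amt | sales.qty
4 | 2
2 | 8
After ORDER BY (2 rows):
sales.amt | sales.qty
2 | 8
4 | 2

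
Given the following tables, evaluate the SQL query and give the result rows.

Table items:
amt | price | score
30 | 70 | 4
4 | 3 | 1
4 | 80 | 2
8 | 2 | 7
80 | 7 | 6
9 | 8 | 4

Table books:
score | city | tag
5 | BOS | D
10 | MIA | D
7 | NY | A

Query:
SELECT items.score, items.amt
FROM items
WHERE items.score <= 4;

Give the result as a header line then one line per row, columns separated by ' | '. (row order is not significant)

After WHERE (4 rows):
items.amt | items.price | items.score
30 | 70 | 4
4 | 3 | 1
4 | 80 | 2
9 | 8 | 4
After SELECT (4 rows):
items.score | items.amt
4 | 30
1 | 4
2 | 4
4 | 9

== RESULT ==
items.score | items.amt
4 | 30
1 | 4
2 | 4
4 | 9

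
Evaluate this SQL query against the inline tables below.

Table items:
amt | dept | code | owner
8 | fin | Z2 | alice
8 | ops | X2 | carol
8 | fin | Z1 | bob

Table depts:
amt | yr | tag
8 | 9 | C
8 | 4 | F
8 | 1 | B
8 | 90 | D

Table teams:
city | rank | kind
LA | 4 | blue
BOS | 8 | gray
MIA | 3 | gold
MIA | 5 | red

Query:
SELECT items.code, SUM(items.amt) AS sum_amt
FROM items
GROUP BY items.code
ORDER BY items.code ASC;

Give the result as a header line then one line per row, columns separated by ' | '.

== RESULT ==
items.code | sum_amt
X2 | 8
Z1 | 8
Z2 | 8

Derivation:
After GROUP BY (3 rows):
items.code | sum_amt
Z2 | 8
X2 | 8
Z1 | 8
After ORDER BY (3 rows):
items.code | sum_amt
X2 | 8
Z1 | 8
Z2 | 8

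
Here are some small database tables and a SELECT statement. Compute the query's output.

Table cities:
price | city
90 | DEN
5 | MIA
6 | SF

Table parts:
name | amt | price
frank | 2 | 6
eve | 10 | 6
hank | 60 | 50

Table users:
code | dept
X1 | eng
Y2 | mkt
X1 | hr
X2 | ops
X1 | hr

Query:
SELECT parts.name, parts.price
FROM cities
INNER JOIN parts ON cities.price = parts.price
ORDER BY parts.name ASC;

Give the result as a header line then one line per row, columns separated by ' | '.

== RESULT ==
parts.name | parts.price
eve | 6
frank | 6

Derivation:
After JOIN parts (2 rows):
cities.price | cities.city | parts.name | parts.amt | parts.price
6 | SF | frank | 2 | 6
6 | SF | eve | 10 | 6
After SELECT (2 rows):
parts.name | parts.price
frank | 6
eve | 6
After ORDER BY (2 rows):
parts.name | parts.price
eve | 6
frank | 6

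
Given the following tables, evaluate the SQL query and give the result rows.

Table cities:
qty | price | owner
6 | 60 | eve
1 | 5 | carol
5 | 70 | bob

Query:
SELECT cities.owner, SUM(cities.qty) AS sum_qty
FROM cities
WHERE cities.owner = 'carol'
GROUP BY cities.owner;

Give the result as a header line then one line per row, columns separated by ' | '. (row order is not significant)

== RESULT ==
cities.owner | sum_qty
carol | 1

Derivation:
After WHERE (1 rows):
cities.qty | cities.price | cities.owner
1 | 5 | carol
After GROUP BY (1 rows):
cities.owner | sum_qty
carol | 1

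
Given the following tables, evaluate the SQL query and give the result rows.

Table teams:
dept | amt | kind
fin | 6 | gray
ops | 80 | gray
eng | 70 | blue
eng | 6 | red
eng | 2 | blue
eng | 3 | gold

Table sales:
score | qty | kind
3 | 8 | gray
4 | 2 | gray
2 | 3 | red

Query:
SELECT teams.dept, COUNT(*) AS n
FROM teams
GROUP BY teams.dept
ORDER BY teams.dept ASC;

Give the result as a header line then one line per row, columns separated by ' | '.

== RESULT ==
teams.dept | n
eng | 4
fin | 1
ops | 1

Derivation:
After GROUP BY (3 rows):
teams.dept | n
fin | 1
ops | 1
eng | 4
After ORDER BY (3 rows):
teams.dept | n
eng | 4
fin | 1
ops | 1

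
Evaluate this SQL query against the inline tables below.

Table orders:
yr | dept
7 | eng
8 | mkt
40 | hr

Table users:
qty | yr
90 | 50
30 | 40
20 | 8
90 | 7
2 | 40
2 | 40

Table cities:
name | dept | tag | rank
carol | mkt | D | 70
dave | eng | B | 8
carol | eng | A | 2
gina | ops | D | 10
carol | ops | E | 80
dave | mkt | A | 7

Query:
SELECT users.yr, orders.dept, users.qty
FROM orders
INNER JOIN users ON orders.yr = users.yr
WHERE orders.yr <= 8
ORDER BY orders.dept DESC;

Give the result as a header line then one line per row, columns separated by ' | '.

After JOIN users (5 rows):
orders.yr | orders.dept | users.qty | users.yr
7 | eng | 90 | 7
8 | mkt | 20 | 8
40 | hr | 30 | 40
40 | hr | 2 | 40
40 | hr | 2 | 40
After WHERE (2 rows):
orders.yr | orders.dept | users.qty | users.yr
7 | eng | 90 | 7
8 | mkt | 20 | 8
After SELECT (2 rows):
users.yr | orders.dept | users.qty
7 | eng | 90
8 | mkt | 20
After ORDER BY (2 rows):
users.yr | orders.dept | users.qty
8 | mkt | 20
7 | eng | 90

== RESULT ==
users.yr | orders.dept | users.qty
8 | mkt | 20
7 | eng | 90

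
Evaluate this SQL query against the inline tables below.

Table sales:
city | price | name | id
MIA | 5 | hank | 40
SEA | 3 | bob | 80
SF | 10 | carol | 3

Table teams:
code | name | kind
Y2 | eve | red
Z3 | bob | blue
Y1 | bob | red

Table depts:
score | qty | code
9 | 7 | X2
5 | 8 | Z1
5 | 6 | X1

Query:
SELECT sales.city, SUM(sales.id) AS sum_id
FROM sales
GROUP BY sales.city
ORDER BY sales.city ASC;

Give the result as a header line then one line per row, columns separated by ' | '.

After GROUP BY (3 rows):
sales.city | sum_id
MIA | 40
SEA | 80
SF | 3
After ORDER BY (3 rows):
sales.city | sum_id
MIA | 40
SEA | 80
SF | 3

== RESULT ==
sales.city | sum_id
MIA | 40
SEA | 80
SF | 3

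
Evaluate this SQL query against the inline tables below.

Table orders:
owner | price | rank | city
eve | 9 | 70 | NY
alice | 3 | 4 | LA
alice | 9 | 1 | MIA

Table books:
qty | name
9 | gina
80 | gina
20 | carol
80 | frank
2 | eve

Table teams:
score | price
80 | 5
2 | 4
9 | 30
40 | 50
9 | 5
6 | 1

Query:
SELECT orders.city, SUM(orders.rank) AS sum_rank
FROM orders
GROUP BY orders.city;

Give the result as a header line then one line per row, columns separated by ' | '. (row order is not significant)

== RESULT ==
orders.city | sum_rank
NY | 70
LA | 4
MIA | 1

Derivation:
After GROUP BY (3 rows):
orders.city | sum_rank
NY | 70
LA | 4
MIA | 1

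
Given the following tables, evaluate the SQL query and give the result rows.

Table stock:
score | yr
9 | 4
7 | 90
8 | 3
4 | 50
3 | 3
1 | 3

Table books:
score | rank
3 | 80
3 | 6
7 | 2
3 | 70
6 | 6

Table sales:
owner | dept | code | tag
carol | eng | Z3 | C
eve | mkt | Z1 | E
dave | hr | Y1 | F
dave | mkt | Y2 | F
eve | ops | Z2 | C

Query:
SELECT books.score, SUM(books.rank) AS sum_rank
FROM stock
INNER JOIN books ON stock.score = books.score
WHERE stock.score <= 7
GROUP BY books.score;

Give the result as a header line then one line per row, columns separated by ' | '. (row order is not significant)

After JOIN books (4 rows):
stock.score | stock.yr | books.score | books.rank
7 | 90 | 7 | 2
3 | 3 | 3 | 80
3 | 3 | 3 | 6
3 | 3 | 3 | 70
After WHERE (4 rows):
stock.score | stock.yr | books.score | books.rank
7 | 90 | 7 | 2
3 | 3 | 3 | 80
3 | 3 | 3 | 6
3 | 3 | 3 | 70
After GROUP BY (2 rows):
books.score | sum_rank
7 | 2
3 | 156

== RESULT ==
books.score | sum_rank
7 | 2
3 | 156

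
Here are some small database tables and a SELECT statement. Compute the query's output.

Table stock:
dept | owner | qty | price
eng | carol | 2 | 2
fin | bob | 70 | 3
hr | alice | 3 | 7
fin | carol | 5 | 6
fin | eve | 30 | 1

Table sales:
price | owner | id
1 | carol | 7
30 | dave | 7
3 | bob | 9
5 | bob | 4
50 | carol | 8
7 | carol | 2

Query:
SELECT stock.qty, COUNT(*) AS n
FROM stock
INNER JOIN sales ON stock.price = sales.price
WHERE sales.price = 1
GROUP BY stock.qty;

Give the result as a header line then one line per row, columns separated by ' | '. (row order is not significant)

== RESULT ==
stock.qty | n
30 | 1

Derivation:
After JOIN sales (3 rows):
stock.dept | stock.owner | stock.qty | stock.price | sales.price | sales.owner | sales.id
fin | bob | 70 | 3 | 3 | bob | 9
hr | alice | 3 | 7 | 7 | carol | 2
fin | eve | 30 | 1 | 1 | carol | 7
After WHERE (1 rows):
stock.dept | stock.owner | stock.qty | stock.price | sales.price | sales.owner | sales.id
fin | eve | 30 | 1 | 1 | carol | 7
After GROUP BY (1 rows):
stock.qty | n
30 | 1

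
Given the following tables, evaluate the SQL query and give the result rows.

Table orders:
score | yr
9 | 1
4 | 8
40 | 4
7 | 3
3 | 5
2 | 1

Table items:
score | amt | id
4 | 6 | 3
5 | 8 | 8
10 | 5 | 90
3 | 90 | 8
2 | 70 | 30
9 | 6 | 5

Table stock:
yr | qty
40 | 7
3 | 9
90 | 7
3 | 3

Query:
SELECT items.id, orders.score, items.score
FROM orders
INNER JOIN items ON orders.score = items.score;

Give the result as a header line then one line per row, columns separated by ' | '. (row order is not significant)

== RESULT ==
items.id | orders.score | items.score
5 | 9 | 9
3 | 4 | 4
8 | 3 | 3
30 | 2 | 2

Derivation:
After JOIN items (4 rows):
orders.score | orders.yr | items.score | items.amt | items.id
9 | 1 | 9 | 6 | 5
4 | 8 | 4 | 6 | 3
3 | 5 | 3 | 90 | 8
2 | 1 | 2 | 70 | 30
After SELECT (4 rows):
items.id | orders.score | items.score
5 | 9 | 9
3 | 4 | 4
8 | 3 | 3
30 | 2 | 2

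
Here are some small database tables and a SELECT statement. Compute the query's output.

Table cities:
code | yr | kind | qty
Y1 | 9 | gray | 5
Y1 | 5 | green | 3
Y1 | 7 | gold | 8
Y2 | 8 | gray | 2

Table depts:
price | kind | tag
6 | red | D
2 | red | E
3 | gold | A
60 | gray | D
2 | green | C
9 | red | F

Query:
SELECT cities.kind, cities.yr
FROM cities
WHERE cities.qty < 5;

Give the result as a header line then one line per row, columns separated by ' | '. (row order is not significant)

After WHERE (2 rows):
cities.code | cities.yr | cities.kind | cities.qty
Y1 | 5 | green | 3
Y2 | 8 | gray | 2
After SELECT (2 rows):
cities.kind | cities.yr
green | 5
gray | 8

== RESULT ==
cities.kind | cities.yr
green | 5
gray | 8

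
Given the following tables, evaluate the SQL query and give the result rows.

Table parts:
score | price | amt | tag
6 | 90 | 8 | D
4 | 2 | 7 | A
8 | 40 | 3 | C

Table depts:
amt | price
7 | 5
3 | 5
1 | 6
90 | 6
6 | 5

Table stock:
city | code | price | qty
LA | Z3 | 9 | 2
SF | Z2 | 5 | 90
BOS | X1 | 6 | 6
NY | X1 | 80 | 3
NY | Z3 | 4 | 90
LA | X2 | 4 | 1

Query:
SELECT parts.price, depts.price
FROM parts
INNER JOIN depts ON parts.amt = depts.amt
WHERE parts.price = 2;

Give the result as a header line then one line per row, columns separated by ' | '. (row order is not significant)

After JOIN depts (2 rows):
parts.score | parts.price | parts.amt | parts.tag | depts.amt | depts.price
4 | 2 | 7 | A | 7 | 5
8 | 40 | 3 | C | 3 | 5
After WHERE (1 rows):
parts.score | parts.price | parts.amt | parts.tag | depts.amt | depts.price
4 | 2 | 7 | A | 7 | 5
After SELECT (1 rows):
parts.price | depts.price
2 | 5

== RESULT ==
parts.price | depts.price
2 | 5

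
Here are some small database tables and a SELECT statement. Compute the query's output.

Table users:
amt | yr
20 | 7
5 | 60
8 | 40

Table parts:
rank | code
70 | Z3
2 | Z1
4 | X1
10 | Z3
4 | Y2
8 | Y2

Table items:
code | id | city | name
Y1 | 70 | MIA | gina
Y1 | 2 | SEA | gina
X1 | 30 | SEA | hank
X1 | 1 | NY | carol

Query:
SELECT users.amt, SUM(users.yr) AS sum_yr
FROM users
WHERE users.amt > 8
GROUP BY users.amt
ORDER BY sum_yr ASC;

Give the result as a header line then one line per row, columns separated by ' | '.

After WHERE (1 rows):
users.amt | users.yr
20 | 7
After GROUP BY (1 rows):
users.amt | sum_yr
20 | 7
After ORDER BY (1 rows):
users.amt | sum_yr
20 | 7

== RESULT ==
users.amt | sum_yr
20 | 7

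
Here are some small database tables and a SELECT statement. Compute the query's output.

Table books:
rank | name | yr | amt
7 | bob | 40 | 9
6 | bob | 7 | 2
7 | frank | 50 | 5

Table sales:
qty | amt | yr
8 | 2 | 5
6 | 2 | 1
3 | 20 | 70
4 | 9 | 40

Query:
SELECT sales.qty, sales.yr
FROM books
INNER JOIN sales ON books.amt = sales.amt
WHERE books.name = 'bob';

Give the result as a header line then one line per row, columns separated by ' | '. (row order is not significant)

== RESULT ==
sales.qty | sales.yr
4 | 40
8 | 5
6 | 1

Derivation:
After JOIN sales (3 rows):
books.rank | books.name | books.yr | books.amt | sales.qty | sales.amt | sales.yr
7 | bob | 40 | 9 | 4 | 9 | 40
6 | bob | 7 | 2 | 8 | 2 | 5
6 | bob | 7 | 2 | 6 | 2 | 1
After WHERE (3 rows):
books.rank | books.name | books.yr | books.amt | sales.qty | sales.amt | sales.yr
7 | bob | 40 | 9 | 4 | 9 | 40
6 | bob | 7 | 2 | 8 | 2 | 5
6 | bob | 7 | 2 | 6 | 2 | 1
After SELECT (3 rows):
sales.qty | sales.yr
4 | 40
8 | 5
6 | 1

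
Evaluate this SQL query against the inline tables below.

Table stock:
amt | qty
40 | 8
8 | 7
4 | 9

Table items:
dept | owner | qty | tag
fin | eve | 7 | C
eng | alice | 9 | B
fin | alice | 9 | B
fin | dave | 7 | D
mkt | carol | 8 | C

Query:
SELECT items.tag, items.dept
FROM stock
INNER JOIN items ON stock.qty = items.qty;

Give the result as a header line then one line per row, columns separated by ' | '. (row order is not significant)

After JOIN items (5 rows):
stock.amt | stock.qty | items.dept | items.owner | items.qty | items.tag
40 | 8 | mkt | carol | 8 | C
8 | 7 | fin | eve | 7 | C
8 | 7 | fin | dave | 7 | D
4 | 9 | eng | alice | 9 | B
4 | 9 | fin | alice | 9 | B
After SELECT (5 rows):
items.tag | items.dept
C | mkt
C | fin
D | fin
B | eng
B | fin

== RESULT ==
items.tag | items.dept
C | mkt
C | fin
D | fin
B | eng
B | fin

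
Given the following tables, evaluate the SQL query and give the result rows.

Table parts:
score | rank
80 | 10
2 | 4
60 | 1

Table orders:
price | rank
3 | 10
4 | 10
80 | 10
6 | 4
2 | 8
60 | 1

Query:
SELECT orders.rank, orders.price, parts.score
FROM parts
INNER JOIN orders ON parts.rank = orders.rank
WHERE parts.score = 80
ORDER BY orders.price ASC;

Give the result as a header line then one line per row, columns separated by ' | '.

== RESULT ==
orders.rank | orders.price | parts.score
10 | 3 | 80
10 | 4 | 80
10 | 80 | 80

Derivation:
After JOIN orders (5 rows):
parts.score | parts.rank | orders.price | orders.rank
80 | 10 | 3 | 10
80 | 10 | 4 | 10
80 | 10 | 80 | 10
2 | 4 | 6 | 4
60 | 1 | 60 | 1
After WHERE (3 rows):
parts.score | parts.rank | orders.price | orders.rank
80 | 10 | 3 | 10
80 | 10 | 4 | 10
80 | 10 | 80 | 10
After SELECT (3 rows):
orders.rank | orders.price | parts.score
10 | 3 | 80
10 | 4 | 80
10 | 80 | 80
After ORDER BY (3 rows):
orders.rank | orders.price | parts.score
10 | 3 | 80
10 | 4 | 80
10 | 80 | 80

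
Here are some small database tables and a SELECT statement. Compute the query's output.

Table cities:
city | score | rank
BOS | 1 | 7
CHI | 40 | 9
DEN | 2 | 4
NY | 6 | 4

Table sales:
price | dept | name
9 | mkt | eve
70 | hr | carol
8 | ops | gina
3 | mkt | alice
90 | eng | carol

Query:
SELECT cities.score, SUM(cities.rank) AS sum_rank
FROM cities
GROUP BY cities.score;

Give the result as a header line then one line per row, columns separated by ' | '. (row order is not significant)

== RESULT ==
cities.score | sum_rank
1 | 7
40 | 9
2 | 4
6 | 4

Derivation:
After GROUP BY (4 rows):
cities.score | sum_rank
1 | 7
40 | 9
2 | 4
6 | 4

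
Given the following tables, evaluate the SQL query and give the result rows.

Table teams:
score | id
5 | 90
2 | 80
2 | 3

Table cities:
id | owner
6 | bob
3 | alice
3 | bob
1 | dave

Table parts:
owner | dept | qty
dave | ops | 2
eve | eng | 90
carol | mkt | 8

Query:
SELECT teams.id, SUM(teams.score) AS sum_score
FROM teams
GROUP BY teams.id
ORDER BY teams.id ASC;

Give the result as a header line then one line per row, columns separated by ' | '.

After GROUP BY (3 rows):
teams.id | sum_score
90 | 5
80 | 2
3 | 2
After ORDER BY (3 rows):
teams.id | sum_score
3 | 2
80 | 2
90 | 5

== RESULT ==
teams.id | sum_score
3 | 2
80 | 2
90 | 5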